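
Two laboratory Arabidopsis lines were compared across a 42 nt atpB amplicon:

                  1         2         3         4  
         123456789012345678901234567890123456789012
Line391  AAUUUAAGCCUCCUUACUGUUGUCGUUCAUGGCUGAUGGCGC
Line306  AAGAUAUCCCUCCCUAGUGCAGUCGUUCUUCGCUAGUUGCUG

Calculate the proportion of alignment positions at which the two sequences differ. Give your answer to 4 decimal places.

0.3571

Mismatches occur at site 3 (U/G), site 4 (U/A), site 7 (A/U), site 8 (G/C), site 14 (U/C), site 17 (C/G), site 20 (U/C), site 21 (U/A), site 29 (A/U), site 31 (G/C), site 35 (G/A), site 36 (A/G), site 38 (G/U), site 41 (G/U), site 42 (C/G).
There are 15 differences over 42 sites, so p = 15/42 = 0.3571.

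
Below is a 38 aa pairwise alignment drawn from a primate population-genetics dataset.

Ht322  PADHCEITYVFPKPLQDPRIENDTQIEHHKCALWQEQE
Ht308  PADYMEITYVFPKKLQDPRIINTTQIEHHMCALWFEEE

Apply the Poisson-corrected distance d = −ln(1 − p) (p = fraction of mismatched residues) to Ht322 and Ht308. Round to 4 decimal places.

The sequences differ at positions 4 (H/Y), 5 (C/M), 14 (P/K), 21 (E/I), 23 (D/T), 30 (K/M), 35 (Q/F), 37 (Q/E).
p = 8/38 = 0.210526.
d = −ln(1 − 0.210526) = −ln(0.789474) = 0.2364.

0.2364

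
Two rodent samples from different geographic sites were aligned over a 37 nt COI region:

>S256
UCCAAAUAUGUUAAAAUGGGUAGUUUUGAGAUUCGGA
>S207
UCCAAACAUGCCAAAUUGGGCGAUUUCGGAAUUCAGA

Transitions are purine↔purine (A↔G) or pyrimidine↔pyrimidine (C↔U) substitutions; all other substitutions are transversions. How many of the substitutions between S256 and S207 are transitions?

10

The sequences differ at positions 7 (U/C, transition), 11 (U/C, transition), 12 (U/C, transition), 16 (A/U, transversion), 21 (U/C, transition), 22 (A/G, transition), 23 (G/A, transition), 27 (U/C, transition), 29 (A/G, transition), 30 (G/A, transition), 35 (G/A, transition).
Of the 11 differences, 10 transitions and 1 transversion, so the answer is 10.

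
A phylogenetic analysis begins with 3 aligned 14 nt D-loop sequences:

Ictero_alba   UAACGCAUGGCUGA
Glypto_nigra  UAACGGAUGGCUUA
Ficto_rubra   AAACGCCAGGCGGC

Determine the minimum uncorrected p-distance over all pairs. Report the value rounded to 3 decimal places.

Pairwise Hamming distances:
  Ictero_alba vs Glypto_nigra: 2
  Ictero_alba vs Ficto_rubra: 5
  Glypto_nigra vs Ficto_rubra: 7
The smallest is 2 mismatches, between Ictero_alba and Glypto_nigra; p = 2/14 = 0.143.

0.143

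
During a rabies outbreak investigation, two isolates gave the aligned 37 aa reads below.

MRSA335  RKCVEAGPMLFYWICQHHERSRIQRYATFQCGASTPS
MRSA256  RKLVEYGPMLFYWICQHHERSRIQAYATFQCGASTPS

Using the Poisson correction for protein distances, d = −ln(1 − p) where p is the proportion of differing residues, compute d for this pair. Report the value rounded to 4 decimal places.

0.0846

Mismatches occur at site 3 (C↔L), site 6 (A↔Y), site 25 (R↔A).
p = 3/37 = 0.081081.
d = −ln(1 − 0.081081) = −ln(0.918919) = 0.0846.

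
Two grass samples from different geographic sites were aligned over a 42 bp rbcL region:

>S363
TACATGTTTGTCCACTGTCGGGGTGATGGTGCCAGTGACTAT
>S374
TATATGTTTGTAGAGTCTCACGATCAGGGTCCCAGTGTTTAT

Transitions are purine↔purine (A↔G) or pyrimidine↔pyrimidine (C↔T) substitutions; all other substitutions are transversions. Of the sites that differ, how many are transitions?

Differing sites — 3:C/T (Ti); 12:C/A (Tv); 13:C/G (Tv); 15:C/G (Tv); 17:G/C (Tv); 20:G/A (Ti); 21:G/C (Tv); 23:G/A (Ti); 25:G/C (Tv); 27:T/G (Tv); 31:G/C (Tv); 38:A/T (Tv); 39:C/T (Ti).
Of the 13 differences, 4 transitions and 9 transversions, so the answer is 4.

4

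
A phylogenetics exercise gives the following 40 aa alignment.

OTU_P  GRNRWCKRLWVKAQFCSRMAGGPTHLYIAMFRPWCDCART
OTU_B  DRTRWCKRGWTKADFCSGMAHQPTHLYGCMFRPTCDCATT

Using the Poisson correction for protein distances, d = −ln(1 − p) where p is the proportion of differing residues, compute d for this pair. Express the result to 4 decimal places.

0.3567

The sequences differ at positions 1 (G/D), 3 (N/T), 9 (L/G), 11 (V/T), 14 (Q/D), 18 (R/G), 21 (G/H), 22 (G/Q), 28 (I/G), 29 (A/C), 34 (W/T), 39 (R/T).
p = 12/40 = 0.300000.
d = −ln(1 − 0.300000) = −ln(0.700000) = 0.3567.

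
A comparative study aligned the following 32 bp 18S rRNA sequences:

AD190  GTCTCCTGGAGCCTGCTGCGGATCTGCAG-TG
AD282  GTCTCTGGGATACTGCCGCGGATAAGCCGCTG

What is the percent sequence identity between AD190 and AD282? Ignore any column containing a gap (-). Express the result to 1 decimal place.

74.2%

Excluding the 1 gap column leaves 31 comparable sites.
Differing sites — 6:C/T; 7:T/G; 11:G/T; 12:C/A; 17:T/C; 24:C/A; 25:T/A; 28:A/C.
23 of the 31 comparable sites match, so the percent identity is 23/31 × 100 = 74.2%.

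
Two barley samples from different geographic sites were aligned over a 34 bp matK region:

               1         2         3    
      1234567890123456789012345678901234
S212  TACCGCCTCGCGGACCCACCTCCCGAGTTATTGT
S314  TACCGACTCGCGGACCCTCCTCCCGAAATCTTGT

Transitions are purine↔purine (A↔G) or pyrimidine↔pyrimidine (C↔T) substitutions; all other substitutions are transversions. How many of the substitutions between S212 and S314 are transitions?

1

Differing sites — 6:C/A (Tv); 18:A/T (Tv); 27:G/A (Ti); 28:T/A (Tv); 30:A/C (Tv).
Of the 5 differences, 1 transition and 4 transversions, so the answer is 1.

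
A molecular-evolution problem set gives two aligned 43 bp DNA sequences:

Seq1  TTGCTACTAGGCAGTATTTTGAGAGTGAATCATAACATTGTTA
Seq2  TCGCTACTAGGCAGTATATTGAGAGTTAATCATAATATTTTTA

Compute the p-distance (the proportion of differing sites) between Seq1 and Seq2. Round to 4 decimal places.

0.1163

The sequences differ at positions 2 (T/C), 18 (T/A), 27 (G/T), 36 (C/T), 40 (G/T).
There are 5 differences over 43 sites, so p = 5/43 = 0.1163.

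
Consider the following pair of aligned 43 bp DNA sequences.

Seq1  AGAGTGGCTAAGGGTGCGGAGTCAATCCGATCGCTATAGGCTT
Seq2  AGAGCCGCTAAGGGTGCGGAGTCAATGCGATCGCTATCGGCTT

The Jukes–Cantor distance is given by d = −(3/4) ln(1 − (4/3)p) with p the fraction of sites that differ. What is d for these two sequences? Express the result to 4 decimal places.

0.0993

The sequences differ at positions 5 (T/C), 6 (G/C), 27 (C/G), 38 (A/C).
p = 4/43 = 0.093023.
d = −0.75 · ln(1 − (4/3)·0.093023) = −0.75 · ln(0.875969) = −0.75 · (-0.132425) = 0.0993.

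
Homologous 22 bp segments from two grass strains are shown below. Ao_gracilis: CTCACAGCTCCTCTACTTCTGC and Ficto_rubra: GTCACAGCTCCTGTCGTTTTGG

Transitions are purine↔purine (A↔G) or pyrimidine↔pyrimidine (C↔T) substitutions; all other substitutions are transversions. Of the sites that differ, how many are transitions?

The sequences differ at positions 1 (C/G, transversion), 13 (C/G, transversion), 15 (A/C, transversion), 16 (C/G, transversion), 19 (C/T, transition), 22 (C/G, transversion).
Of the 6 differences, 1 transition and 5 transversions, so the answer is 1.

1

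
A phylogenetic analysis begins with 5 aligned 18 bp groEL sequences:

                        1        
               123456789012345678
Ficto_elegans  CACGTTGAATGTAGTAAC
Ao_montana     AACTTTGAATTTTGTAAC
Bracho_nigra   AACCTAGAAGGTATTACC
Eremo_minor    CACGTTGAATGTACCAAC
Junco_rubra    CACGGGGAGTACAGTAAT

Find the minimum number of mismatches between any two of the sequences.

Pairwise Hamming distances:
  Ficto_elegans vs Ao_montana: 4
  Ficto_elegans vs Bracho_nigra: 6
  Ficto_elegans vs Eremo_minor: 2
  Ficto_elegans vs Junco_rubra: 6
  Ao_montana vs Bracho_nigra: 7
  Ao_montana vs Eremo_minor: 6
  Ao_montana vs Junco_rubra: 9
  Bracho_nigra vs Eremo_minor: 7
  Bracho_nigra vs Junco_rubra: 11
  Eremo_minor vs Junco_rubra: 8
The smallest is 2, between Ficto_elegans and Eremo_minor.

2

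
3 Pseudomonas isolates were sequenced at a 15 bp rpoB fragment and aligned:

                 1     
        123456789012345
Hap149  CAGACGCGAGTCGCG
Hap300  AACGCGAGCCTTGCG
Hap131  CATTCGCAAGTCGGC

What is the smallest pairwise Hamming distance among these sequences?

5

Pairwise Hamming distances:
  Hap149 vs Hap300: 7
  Hap149 vs Hap131: 5
  Hap300 vs Hap131: 10
The smallest is 5, between Hap149 and Hap131.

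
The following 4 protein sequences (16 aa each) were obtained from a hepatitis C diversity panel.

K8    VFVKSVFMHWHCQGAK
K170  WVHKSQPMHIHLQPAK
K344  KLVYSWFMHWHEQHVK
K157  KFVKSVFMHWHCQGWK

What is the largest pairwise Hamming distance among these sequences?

10

Pairwise Hamming distances:
  K8 vs K170: 8
  K8 vs K344: 7
  K8 vs K157: 2
  K170 vs K344: 10
  K170 vs K157: 9
  K344 vs K157: 6
The largest is 10, between K170 and K344.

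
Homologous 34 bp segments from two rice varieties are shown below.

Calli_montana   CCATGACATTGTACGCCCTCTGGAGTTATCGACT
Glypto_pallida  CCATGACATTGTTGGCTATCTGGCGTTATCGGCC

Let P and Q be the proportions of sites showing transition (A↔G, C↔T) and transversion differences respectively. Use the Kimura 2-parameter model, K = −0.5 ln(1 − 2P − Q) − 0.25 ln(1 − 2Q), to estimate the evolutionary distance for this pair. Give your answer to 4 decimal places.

0.2412

The sequences differ at positions 13 (A/T, transversion), 14 (C/G, transversion), 17 (C/T, transition), 18 (C/A, transversion), 24 (A/C, transversion), 32 (A/G, transition), 34 (T/C, transition).
Of the 7 differences, 3 transitions and 4 transversions over 34 sites: P = 3/34 = 0.088235, Q = 4/34 = 0.117647.
d = −0.5·ln(0.705883) − 0.25·ln(0.764706) = −0.5·(-0.348306) − 0.25·(-0.268264) = 0.2412.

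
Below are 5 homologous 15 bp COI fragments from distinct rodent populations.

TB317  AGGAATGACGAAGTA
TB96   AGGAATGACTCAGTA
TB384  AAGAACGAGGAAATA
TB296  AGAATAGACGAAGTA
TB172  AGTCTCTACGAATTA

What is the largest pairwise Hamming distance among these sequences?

Pairwise Hamming distances:
  TB317 vs TB96: 2
  TB317 vs TB384: 4
  TB317 vs TB296: 3
  TB317 vs TB172: 6
  TB96 vs TB384: 6
  TB96 vs TB296: 5
  TB96 vs TB172: 8
  TB384 vs TB296: 6
  TB384 vs TB172: 7
  TB296 vs TB172: 5
The largest is 8, between TB96 and TB172.

8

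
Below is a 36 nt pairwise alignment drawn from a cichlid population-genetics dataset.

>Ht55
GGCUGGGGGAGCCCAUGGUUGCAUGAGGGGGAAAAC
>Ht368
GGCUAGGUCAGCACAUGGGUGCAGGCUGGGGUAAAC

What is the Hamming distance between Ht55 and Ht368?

The sequences differ at positions 5 (G/A), 8 (G/U), 9 (G/C), 13 (C/A), 19 (U/G), 24 (U/G), 26 (A/C), 27 (G/U), 32 (A/U).
That gives 9 mismatches out of 36 aligned sites, so the Hamming distance is 9.

9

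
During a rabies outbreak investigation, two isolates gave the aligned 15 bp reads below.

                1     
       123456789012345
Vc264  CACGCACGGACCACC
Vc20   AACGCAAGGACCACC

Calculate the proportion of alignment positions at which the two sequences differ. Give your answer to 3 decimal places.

0.133

The sequences differ at positions 1 (C/A), 7 (C/A).
There are 2 differences over 15 sites, so p = 2/15 = 0.133.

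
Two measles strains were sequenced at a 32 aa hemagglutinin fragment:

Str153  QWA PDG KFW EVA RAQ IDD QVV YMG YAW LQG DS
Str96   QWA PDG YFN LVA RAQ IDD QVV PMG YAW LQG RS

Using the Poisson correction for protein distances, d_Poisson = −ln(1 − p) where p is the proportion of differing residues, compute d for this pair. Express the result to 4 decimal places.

The sequences differ at positions 7 (K/Y), 9 (W/N), 10 (E/L), 22 (Y/P), 31 (D/R).
p = 5/32 = 0.156250.
d = −ln(1 − 0.156250) = −ln(0.843750) = 0.1699.

0.1699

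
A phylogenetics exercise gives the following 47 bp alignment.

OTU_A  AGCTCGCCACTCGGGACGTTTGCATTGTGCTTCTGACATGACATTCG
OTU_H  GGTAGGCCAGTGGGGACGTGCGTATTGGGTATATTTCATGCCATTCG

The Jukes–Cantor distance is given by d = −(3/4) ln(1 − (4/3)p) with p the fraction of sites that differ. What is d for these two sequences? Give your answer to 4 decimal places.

The sequences differ at positions 1 (A/G), 3 (C/T), 4 (T/A), 5 (C/G), 10 (C/G), 12 (C/G), 20 (T/G), 21 (T/C), 23 (C/T), 28 (T/G), 30 (C/T), 31 (T/A), 33 (C/A), 35 (G/T), 36 (A/T), 41 (A/C).
p = 16/47 = 0.340426.
d = −0.75 · ln(1 − (4/3)·0.340426) = −0.75 · ln(0.546099) = −0.75 · (-0.604955) = 0.4537.

0.4537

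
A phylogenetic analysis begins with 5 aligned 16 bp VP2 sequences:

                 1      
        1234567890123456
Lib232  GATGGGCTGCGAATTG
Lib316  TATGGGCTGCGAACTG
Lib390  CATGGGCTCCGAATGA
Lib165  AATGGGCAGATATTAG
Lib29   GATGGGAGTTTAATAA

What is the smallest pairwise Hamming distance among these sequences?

Pairwise Hamming distances:
  Lib232 vs Lib316: 2
  Lib232 vs Lib390: 4
  Lib232 vs Lib165: 6
  Lib232 vs Lib29: 7
  Lib316 vs Lib390: 5
  Lib316 vs Lib165: 7
  Lib316 vs Lib29: 9
  Lib390 vs Lib165: 8
  Lib390 vs Lib29: 7
  Lib165 vs Lib29: 7
The smallest is 2, between Lib232 and Lib316.

2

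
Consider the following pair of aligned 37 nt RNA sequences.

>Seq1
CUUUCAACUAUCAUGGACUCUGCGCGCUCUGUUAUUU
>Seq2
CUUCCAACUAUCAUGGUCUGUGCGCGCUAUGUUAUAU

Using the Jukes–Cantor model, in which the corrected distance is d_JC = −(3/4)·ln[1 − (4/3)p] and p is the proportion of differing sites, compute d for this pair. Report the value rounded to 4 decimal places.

The sequences differ at positions 4 (U/C), 17 (A/U), 20 (C/G), 29 (C/A), 36 (U/A).
p = 5/37 = 0.135135.
d = −0.75 · ln(1 − (4/3)·0.135135) = −0.75 · ln(0.819820) = −0.75 · (-0.198670) = 0.1490.

0.1490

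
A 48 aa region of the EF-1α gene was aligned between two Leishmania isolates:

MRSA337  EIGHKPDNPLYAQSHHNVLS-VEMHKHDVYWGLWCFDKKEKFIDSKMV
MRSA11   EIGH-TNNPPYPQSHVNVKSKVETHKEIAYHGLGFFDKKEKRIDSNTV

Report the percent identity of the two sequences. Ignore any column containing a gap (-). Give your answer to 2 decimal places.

65.22%

Excluding the 2 gap columns leaves 46 comparable sites.
Differing sites — 6:P/T; 7:D/N; 10:L/P; 12:A/P; 16:H/V; 19:L/K; 24:M/T; 27:H/E; 28:D/I; 29:V/A; 31:W/H; 34:W/G; 35:C/F; 42:F/R; 46:K/N; 47:M/T.
30 of the 46 comparable sites match, so the percent identity is 30/46 × 100 = 65.22%.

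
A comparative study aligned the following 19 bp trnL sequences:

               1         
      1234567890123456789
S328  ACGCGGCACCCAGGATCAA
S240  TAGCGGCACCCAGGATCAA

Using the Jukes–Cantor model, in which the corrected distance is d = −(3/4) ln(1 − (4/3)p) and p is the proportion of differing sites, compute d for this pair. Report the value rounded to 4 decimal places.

The sequences differ at positions 1 (A/T), 2 (C/A).
p = 2/19 = 0.105263.
d = −0.75 · ln(1 − (4/3)·0.105263) = −0.75 · ln(0.859649) = −0.75 · (-0.151231) = 0.1134.

0.1134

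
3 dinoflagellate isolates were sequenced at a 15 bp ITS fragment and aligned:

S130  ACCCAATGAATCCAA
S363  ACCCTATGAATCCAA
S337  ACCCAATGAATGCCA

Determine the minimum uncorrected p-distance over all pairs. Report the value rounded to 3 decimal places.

Pairwise Hamming distances:
  S130 vs S363: 1
  S130 vs S337: 2
  S363 vs S337: 3
The smallest is 1 mismatch, between S130 and S363; p = 1/15 = 0.067.

0.067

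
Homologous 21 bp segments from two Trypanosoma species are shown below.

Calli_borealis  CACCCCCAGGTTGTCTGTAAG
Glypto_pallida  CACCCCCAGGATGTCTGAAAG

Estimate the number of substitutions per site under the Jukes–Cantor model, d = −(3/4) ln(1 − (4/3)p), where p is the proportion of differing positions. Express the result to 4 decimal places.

Differing sites — 11:T/A; 18:T/A.
p = 2/21 = 0.095238.
d = −0.75 · ln(1 − (4/3)·0.095238) = −0.75 · ln(0.873016) = −0.75 · (-0.135801) = 0.1019.

0.1019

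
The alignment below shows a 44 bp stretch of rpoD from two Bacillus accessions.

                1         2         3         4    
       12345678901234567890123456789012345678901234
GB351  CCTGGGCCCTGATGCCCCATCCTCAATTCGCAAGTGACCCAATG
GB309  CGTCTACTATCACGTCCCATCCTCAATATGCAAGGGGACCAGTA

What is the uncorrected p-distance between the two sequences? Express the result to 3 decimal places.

0.364

Mismatches occur at site 2 (C→G), site 4 (G→C), site 5 (G→T), site 6 (G→A), site 8 (C→T), site 9 (C→A), site 11 (G→C), site 13 (T→C), site 15 (C→T), site 28 (T→A), site 29 (C→T), site 35 (T→G), site 37 (A→G), site 38 (C→A), site 42 (A→G), site 44 (G→A).
There are 16 differences over 44 sites, so p = 16/44 = 0.364.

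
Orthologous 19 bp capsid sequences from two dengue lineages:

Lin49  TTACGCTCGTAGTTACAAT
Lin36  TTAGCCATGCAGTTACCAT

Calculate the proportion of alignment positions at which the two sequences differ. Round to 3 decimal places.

Mismatches occur at site 4 (C→G), site 5 (G→C), site 7 (T→A), site 8 (C→T), site 10 (T→C), site 17 (A→C).
There are 6 differences over 19 sites, so p = 6/19 = 0.316.

0.316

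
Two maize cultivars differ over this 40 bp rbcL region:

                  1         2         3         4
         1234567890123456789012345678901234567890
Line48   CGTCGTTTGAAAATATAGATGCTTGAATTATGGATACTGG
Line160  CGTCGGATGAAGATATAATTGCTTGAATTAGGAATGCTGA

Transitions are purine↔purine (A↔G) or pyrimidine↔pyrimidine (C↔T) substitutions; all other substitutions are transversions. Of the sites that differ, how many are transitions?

5

Differing sites — 6:T/G (Tv); 7:T/A (Tv); 12:A/G (Ti); 18:G/A (Ti); 19:A/T (Tv); 31:T/G (Tv); 33:G/A (Ti); 36:A/G (Ti); 40:G/A (Ti).
Of the 9 differences, 5 transitions and 4 transversions, so the answer is 5.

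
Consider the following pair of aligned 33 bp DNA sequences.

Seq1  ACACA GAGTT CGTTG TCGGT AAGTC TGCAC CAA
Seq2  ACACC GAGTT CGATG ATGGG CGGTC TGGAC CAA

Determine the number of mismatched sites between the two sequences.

The sequences differ at positions 5 (A/C), 13 (T/A), 16 (T/A), 17 (C/T), 20 (T/G), 21 (A/C), 22 (A/G), 28 (C/G).
That gives 8 mismatches out of 33 aligned sites, so the Hamming distance is 8.

8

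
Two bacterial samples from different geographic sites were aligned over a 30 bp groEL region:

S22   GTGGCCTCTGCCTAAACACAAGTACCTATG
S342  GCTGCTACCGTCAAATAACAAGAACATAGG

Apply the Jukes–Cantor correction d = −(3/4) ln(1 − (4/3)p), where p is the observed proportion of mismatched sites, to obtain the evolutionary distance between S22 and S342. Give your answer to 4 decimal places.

Mismatches occur at site 2 (T↔C), site 3 (G↔T), site 6 (C↔T), site 7 (T↔A), site 9 (T↔C), site 11 (C↔T), site 13 (T↔A), site 16 (A↔T), site 17 (C↔A), site 23 (T↔A), site 26 (C↔A), site 29 (T↔G).
p = 12/30 = 0.400000.
d = −0.75 · ln(1 − (4/3)·0.400000) = −0.75 · ln(0.466667) = −0.75 · (-0.762139) = 0.5716.

0.5716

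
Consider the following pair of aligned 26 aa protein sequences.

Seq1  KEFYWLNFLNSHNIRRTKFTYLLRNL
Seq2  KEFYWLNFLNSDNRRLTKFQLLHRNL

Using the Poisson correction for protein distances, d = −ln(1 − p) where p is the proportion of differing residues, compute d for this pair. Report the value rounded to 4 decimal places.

The sequences differ at positions 12 (H/D), 14 (I/R), 16 (R/L), 20 (T/Q), 21 (Y/L), 23 (L/H).
p = 6/26 = 0.230769.
d = −ln(1 − 0.230769) = −ln(0.769231) = 0.2624.

0.2624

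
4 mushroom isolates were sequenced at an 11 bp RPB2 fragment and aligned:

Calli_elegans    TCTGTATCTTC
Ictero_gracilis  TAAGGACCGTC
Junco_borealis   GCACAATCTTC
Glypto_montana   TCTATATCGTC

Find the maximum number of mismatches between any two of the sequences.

Pairwise Hamming distances:
  Calli_elegans vs Ictero_gracilis: 5
  Calli_elegans vs Junco_borealis: 4
  Calli_elegans vs Glypto_montana: 2
  Ictero_gracilis vs Junco_borealis: 6
  Ictero_gracilis vs Glypto_montana: 5
  Junco_borealis vs Glypto_montana: 5
The largest is 6, between Ictero_gracilis and Junco_borealis.

6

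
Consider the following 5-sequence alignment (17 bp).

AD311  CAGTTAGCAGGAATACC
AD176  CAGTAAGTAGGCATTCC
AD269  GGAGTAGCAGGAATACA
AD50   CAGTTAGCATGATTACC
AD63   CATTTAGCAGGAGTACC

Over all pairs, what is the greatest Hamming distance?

Pairwise Hamming distances:
  AD311 vs AD176: 4
  AD311 vs AD269: 5
  AD311 vs AD50: 2
  AD311 vs AD63: 2
  AD176 vs AD269: 9
  AD176 vs AD50: 6
  AD176 vs AD63: 6
  AD269 vs AD50: 7
  AD269 vs AD63: 6
  AD50 vs AD63: 3
The largest is 9, between AD176 and AD269.

9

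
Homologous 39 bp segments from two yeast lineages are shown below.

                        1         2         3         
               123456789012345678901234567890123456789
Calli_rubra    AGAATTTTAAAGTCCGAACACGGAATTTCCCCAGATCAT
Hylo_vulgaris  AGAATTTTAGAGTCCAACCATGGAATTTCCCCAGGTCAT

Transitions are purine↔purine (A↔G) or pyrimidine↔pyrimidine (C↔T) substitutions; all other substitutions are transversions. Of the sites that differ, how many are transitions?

Differing sites — 10:A/G (Ti); 16:G/A (Ti); 18:A/C (Tv); 21:C/T (Ti); 35:A/G (Ti).
Of the 5 differences, 4 transitions and 1 transversion, so the answer is 4.

4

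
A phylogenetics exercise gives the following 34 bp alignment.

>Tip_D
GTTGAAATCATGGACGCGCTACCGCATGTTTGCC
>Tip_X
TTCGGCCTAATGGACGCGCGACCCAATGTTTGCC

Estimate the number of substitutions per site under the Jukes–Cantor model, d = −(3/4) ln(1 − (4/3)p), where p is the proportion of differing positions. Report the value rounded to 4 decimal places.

0.3265

Differing sites — 1:G/T; 3:T/C; 5:A/G; 6:A/C; 7:A/C; 9:C/A; 20:T/G; 24:G/C; 25:C/A.
p = 9/34 = 0.264706.
d = −0.75 · ln(1 − (4/3)·0.264706) = −0.75 · ln(0.647059) = −0.75 · (-0.435318) = 0.3265.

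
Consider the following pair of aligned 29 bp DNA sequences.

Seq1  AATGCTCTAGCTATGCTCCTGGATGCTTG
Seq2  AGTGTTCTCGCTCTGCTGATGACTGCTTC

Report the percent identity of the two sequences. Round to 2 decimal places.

68.97%

Differing sites — 2:A/G; 5:C/T; 9:A/C; 13:A/C; 18:C/G; 19:C/A; 22:G/A; 23:A/C; 29:G/C.
20 of the 29 sites match, so the percent identity is 20/29 × 100 = 68.97%.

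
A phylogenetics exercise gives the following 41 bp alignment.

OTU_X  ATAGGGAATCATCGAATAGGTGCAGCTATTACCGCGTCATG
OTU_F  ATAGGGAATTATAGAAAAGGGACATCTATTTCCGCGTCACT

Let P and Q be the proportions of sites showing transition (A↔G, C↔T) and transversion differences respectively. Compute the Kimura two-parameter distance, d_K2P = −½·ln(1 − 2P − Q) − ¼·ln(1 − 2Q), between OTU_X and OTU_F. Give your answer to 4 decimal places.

Differing sites — 10:C/T (Ti); 13:C/A (Tv); 17:T/A (Tv); 21:T/G (Tv); 22:G/A (Ti); 25:G/T (Tv); 31:A/T (Tv); 40:T/C (Ti); 41:G/T (Tv).
Of the 9 differences, 3 transitions and 6 transversions over 41 sites: P = 3/41 = 0.073171, Q = 6/41 = 0.146341.
d = −0.5·ln(0.707317) − 0.25·ln(0.707318) = −0.5·(-0.346276) − 0.25·(-0.346275) = 0.2597.

0.2597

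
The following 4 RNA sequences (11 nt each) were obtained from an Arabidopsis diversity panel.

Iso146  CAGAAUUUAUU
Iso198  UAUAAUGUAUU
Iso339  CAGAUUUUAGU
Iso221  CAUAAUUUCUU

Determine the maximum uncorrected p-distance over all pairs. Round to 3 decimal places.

Pairwise Hamming distances:
  Iso146 vs Iso198: 3
  Iso146 vs Iso339: 2
  Iso146 vs Iso221: 2
  Iso198 vs Iso339: 5
  Iso198 vs Iso221: 3
  Iso339 vs Iso221: 4
The largest is 5 mismatches, between Iso198 and Iso339; p = 5/11 = 0.455.

0.455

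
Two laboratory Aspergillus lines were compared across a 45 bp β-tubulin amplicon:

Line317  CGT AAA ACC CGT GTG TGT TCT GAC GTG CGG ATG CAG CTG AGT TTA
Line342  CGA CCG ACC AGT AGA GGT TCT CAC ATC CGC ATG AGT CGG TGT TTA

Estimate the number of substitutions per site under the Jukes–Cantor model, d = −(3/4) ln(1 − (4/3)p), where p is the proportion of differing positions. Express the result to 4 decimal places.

0.5716

Differing sites — 3:T/A; 4:A/C; 5:A/C; 6:A/G; 10:C/A; 13:G/A; 14:T/G; 15:G/A; 16:T/G; 22:G/C; 25:G/A; 27:G/C; 30:G/C; 34:C/A; 35:A/G; 36:G/T; 38:T/G; 40:A/T.
p = 18/45 = 0.400000.
d = −0.75 · ln(1 − (4/3)·0.400000) = −0.75 · ln(0.466667) = −0.75 · (-0.762139) = 0.5716.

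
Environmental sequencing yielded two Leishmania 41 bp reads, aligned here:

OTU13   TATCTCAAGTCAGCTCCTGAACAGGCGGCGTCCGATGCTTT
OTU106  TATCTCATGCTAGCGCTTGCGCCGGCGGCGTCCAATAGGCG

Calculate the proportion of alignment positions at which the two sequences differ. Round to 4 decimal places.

Mismatches occur at site 8 (A↔T), site 10 (T↔C), site 11 (C↔T), site 15 (T↔G), site 17 (C↔T), site 20 (A↔C), site 21 (A↔G), site 23 (A↔C), site 34 (G↔A), site 37 (G↔A), site 38 (C↔G), site 39 (T↔G), site 40 (T↔C), site 41 (T↔G).
There are 14 differences over 41 sites, so p = 14/41 = 0.3415.

0.3415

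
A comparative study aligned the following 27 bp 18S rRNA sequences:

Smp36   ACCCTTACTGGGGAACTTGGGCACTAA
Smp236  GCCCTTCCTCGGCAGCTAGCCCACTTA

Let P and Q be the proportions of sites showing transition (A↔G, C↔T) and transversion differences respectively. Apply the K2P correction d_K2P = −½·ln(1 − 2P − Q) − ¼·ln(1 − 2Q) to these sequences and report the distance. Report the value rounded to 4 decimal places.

0.4443

Mismatches occur at site 1 (A/G, transition), site 7 (A/C, transversion), site 10 (G/C, transversion), site 13 (G/C, transversion), site 15 (A/G, transition), site 18 (T/A, transversion), site 20 (G/C, transversion), site 21 (G/C, transversion), site 26 (A/T, transversion).
Of the 9 differences, 2 transitions and 7 transversions over 27 sites: P = 2/27 = 0.074074, Q = 7/27 = 0.259259.
d = −0.5·ln(0.592593) − 0.25·ln(0.481482) = −0.5·(-0.523247) − 0.25·(-0.730886) = 0.4443.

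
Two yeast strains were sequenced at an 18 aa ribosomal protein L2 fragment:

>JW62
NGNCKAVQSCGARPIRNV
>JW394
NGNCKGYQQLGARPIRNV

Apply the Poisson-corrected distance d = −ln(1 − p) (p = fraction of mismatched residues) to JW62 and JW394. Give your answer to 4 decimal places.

0.2513

Mismatches occur at site 6 (A→G), site 7 (V→Y), site 9 (S→Q), site 10 (C→L).
p = 4/18 = 0.222222.
d = −ln(1 − 0.222222) = −ln(0.777778) = 0.2513.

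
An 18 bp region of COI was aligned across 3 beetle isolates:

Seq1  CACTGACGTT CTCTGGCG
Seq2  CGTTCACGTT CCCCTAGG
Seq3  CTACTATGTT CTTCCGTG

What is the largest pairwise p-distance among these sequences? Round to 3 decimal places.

Pairwise Hamming distances:
  Seq1 vs Seq2: 8
  Seq1 vs Seq3: 9
  Seq2 vs Seq3: 10
The largest is 10 mismatches, between Seq2 and Seq3; p = 10/18 = 0.556.

0.556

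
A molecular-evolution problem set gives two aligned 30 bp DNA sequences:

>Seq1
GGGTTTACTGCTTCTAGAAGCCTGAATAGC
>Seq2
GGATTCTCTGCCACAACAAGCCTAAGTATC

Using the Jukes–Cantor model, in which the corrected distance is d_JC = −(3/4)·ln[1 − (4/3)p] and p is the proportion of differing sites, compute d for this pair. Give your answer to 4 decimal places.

Differing sites — 3:G/A; 6:T/C; 7:A/T; 12:T/C; 13:T/A; 15:T/A; 17:G/C; 24:G/A; 26:A/G; 29:G/T.
p = 10/30 = 0.333333.
d = −0.75 · ln(1 − (4/3)·0.333333) = −0.75 · ln(0.555556) = −0.75 · (-0.587786) = 0.4408.

0.4408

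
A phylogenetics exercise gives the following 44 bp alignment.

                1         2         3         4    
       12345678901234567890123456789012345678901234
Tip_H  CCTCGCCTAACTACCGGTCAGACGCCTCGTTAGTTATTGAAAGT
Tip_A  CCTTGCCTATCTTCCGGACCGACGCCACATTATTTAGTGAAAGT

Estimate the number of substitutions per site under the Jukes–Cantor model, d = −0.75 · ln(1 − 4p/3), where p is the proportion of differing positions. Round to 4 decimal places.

The sequences differ at positions 4 (C/T), 10 (A/T), 13 (A/T), 18 (T/A), 20 (A/C), 27 (T/A), 29 (G/A), 33 (G/T), 37 (T/G).
p = 9/44 = 0.204545.
d = −0.75 · ln(1 − (4/3)·0.204545) = −0.75 · ln(0.727273) = −0.75 · (-0.318453) = 0.2388.

0.2388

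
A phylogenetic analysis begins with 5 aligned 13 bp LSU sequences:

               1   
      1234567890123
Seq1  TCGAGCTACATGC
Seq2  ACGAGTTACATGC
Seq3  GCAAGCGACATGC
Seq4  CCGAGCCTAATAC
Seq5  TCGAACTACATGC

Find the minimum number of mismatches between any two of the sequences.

1

Pairwise Hamming distances:
  Seq1 vs Seq2: 2
  Seq1 vs Seq3: 3
  Seq1 vs Seq4: 5
  Seq1 vs Seq5: 1
  Seq2 vs Seq3: 4
  Seq2 vs Seq4: 6
  Seq2 vs Seq5: 3
  Seq3 vs Seq4: 6
  Seq3 vs Seq5: 4
  Seq4 vs Seq5: 6
The smallest is 1, between Seq1 and Seq5.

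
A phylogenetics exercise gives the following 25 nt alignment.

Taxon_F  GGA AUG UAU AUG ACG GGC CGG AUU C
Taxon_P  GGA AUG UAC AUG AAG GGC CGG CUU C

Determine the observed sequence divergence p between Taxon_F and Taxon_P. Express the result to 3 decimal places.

0.120

Mismatches occur at site 9 (U↔C), site 14 (C↔A), site 22 (A↔C).
There are 3 differences over 25 sites, so p = 3/25 = 0.120.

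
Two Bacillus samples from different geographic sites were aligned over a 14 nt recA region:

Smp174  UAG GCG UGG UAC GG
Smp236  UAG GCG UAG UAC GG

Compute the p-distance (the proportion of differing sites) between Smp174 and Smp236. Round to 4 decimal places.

A single mismatch occurs at site 8 (G/A).
There are 1 differences over 14 sites, so p = 1/14 = 0.0714.

0.0714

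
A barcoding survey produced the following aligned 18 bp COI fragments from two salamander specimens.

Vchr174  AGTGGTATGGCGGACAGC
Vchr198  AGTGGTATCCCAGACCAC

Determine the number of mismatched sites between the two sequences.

5

The sequences differ at positions 9 (G/C), 10 (G/C), 12 (G/A), 16 (A/C), 17 (G/A).
That gives 5 mismatches out of 18 aligned sites, so the Hamming distance is 5.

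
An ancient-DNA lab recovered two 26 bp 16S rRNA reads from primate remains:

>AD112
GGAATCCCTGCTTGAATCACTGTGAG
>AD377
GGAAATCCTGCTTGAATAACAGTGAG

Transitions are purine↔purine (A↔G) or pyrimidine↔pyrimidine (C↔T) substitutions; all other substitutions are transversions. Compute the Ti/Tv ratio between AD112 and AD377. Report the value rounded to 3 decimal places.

The sequences differ at positions 5 (T/A, transversion), 6 (C/T, transition), 18 (C/A, transversion), 21 (T/A, transversion).
Of the 4 differences, 1 transition and 3 transversions, so Ti/Tv = 1/3 = 0.333.

0.333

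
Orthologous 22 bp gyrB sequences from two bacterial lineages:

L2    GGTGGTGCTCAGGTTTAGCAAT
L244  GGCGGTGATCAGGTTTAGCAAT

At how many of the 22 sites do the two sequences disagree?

2

The sequences differ at positions 3 (T/C), 8 (C/A).
That gives 2 mismatches out of 22 aligned sites, so the Hamming distance is 2.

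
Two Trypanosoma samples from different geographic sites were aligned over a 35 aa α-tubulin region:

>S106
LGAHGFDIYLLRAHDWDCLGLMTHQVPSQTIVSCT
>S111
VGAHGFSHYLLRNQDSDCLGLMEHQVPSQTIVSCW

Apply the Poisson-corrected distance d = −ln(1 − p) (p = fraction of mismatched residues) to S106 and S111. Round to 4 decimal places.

Mismatches occur at site 1 (L↔V), site 7 (D↔S), site 8 (I↔H), site 13 (A↔N), site 14 (H↔Q), site 16 (W↔S), site 23 (T↔E), site 35 (T↔W).
p = 8/35 = 0.228571.
d = −ln(1 − 0.228571) = −ln(0.771429) = 0.2595.

0.2595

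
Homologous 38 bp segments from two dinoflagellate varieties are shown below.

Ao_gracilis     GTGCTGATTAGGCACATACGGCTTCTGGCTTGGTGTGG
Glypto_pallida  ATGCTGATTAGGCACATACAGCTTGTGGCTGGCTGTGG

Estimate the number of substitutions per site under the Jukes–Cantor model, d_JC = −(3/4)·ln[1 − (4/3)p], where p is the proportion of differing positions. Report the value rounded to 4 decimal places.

0.1447

Differing sites — 1:G/A; 20:G/A; 25:C/G; 31:T/G; 33:G/C.
p = 5/38 = 0.131579.
d = −0.75 · ln(1 − (4/3)·0.131579) = −0.75 · ln(0.824561) = −0.75 · (-0.192904) = 0.1447.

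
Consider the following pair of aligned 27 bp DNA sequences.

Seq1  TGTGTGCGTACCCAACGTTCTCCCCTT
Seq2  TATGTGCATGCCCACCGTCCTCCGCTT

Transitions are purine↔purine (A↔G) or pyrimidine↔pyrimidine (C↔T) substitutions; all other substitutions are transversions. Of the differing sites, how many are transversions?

Mismatches occur at site 2 (G/A, transition), site 8 (G/A, transition), site 10 (A/G, transition), site 15 (A/C, transversion), site 19 (T/C, transition), site 24 (C/G, transversion).
Of the 6 differences, 4 transitions and 2 transversions, so the answer is 2.

2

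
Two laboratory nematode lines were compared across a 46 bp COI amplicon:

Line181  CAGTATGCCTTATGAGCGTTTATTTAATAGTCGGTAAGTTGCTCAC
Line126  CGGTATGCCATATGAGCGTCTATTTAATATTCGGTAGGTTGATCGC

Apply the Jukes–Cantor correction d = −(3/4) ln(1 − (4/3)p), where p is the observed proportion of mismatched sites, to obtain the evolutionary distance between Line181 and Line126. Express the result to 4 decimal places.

0.1701

The sequences differ at positions 2 (A/G), 10 (T/A), 20 (T/C), 30 (G/T), 37 (A/G), 42 (C/A), 45 (A/G).
p = 7/46 = 0.152174.
d = −0.75 · ln(1 − (4/3)·0.152174) = −0.75 · ln(0.797101) = −0.75 · (-0.226774) = 0.1701.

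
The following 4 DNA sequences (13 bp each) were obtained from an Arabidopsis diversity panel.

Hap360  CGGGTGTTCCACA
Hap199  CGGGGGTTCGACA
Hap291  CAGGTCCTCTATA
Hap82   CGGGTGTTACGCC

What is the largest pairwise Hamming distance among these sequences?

Pairwise Hamming distances:
  Hap360 vs Hap199: 2
  Hap360 vs Hap291: 5
  Hap360 vs Hap82: 3
  Hap199 vs Hap291: 6
  Hap199 vs Hap82: 5
  Hap291 vs Hap82: 8
The largest is 8, between Hap291 and Hap82.

8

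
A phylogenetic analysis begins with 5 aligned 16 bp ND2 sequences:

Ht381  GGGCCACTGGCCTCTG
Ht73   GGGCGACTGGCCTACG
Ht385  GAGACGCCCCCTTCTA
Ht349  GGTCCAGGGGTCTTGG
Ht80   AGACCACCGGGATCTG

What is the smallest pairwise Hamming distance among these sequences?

Pairwise Hamming distances:
  Ht381 vs Ht73: 3
  Ht381 vs Ht385: 8
  Ht381 vs Ht349: 6
  Ht381 vs Ht80: 5
  Ht73 vs Ht385: 11
  Ht73 vs Ht349: 7
  Ht73 vs Ht80: 8
  Ht385 vs Ht349: 13
  Ht385 vs Ht80: 10
  Ht349 vs Ht80: 8
The smallest is 3, between Ht381 and Ht73.

3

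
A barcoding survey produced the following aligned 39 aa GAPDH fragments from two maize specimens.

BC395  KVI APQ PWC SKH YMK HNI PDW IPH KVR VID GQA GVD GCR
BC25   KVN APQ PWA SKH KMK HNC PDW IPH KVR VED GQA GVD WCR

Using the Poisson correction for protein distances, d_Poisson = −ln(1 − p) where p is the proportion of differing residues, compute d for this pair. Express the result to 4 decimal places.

The sequences differ at positions 3 (I/N), 9 (C/A), 13 (Y/K), 18 (I/C), 29 (I/E), 37 (G/W).
p = 6/39 = 0.153846.
d = −ln(1 − 0.153846) = −ln(0.846154) = 0.1671.

0.1671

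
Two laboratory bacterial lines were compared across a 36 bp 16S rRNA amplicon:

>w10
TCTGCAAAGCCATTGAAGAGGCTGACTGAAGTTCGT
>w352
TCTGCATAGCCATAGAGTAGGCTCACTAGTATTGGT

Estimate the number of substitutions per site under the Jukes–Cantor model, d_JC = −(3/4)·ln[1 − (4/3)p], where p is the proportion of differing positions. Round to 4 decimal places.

0.3470

The sequences differ at positions 7 (A/T), 14 (T/A), 17 (A/G), 18 (G/T), 24 (G/C), 28 (G/A), 29 (A/G), 30 (A/T), 31 (G/A), 34 (C/G).
p = 10/36 = 0.277778.
d = −0.75 · ln(1 − (4/3)·0.277778) = −0.75 · ln(0.629629) = −0.75 · (-0.462625) = 0.3470.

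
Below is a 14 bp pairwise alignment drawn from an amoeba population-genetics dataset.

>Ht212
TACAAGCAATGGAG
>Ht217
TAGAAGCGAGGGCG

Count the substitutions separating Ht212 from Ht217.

Mismatches occur at site 3 (C↔G), site 8 (A↔G), site 10 (T↔G), site 13 (A↔C).
That gives 4 mismatches out of 14 aligned sites, so the Hamming distance is 4.

4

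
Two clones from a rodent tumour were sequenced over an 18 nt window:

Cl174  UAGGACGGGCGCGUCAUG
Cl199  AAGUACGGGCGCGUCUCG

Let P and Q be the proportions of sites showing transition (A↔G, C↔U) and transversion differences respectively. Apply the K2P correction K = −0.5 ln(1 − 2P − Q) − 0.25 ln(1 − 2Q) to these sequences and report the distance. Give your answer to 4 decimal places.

Mismatches occur at site 1 (U→A, transversion), site 4 (G→U, transversion), site 16 (A→U, transversion), site 17 (U→C, transition).
Of the 4 differences, 1 transition and 3 transversions over 18 sites: P = 1/18 = 0.055556, Q = 3/18 = 0.166667.
d = −0.5·ln(0.722221) − 0.25·ln(0.666666) = −0.5·(-0.325424) − 0.25·(-0.405466) = 0.2641.

0.2641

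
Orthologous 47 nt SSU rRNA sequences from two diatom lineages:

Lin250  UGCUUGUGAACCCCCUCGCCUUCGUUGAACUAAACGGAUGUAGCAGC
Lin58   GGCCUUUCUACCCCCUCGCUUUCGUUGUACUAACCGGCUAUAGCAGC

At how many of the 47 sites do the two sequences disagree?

Mismatches occur at site 1 (U/G), site 4 (U/C), site 6 (G/U), site 8 (G/C), site 9 (A/U), site 20 (C/U), site 28 (A/U), site 34 (A/C), site 38 (A/C), site 40 (G/A).
That gives 10 mismatches out of 47 aligned sites, so the Hamming distance is 10.

10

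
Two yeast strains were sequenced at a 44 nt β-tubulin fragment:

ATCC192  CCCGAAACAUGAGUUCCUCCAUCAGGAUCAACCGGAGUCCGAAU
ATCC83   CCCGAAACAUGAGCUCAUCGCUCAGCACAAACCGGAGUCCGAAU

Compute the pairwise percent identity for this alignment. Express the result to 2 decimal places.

84.09%

Differing sites — 14:U/C; 17:C/A; 20:C/G; 21:A/C; 26:G/C; 28:U/C; 29:C/A.
37 of the 44 sites match, so the percent identity is 37/44 × 100 = 84.09%.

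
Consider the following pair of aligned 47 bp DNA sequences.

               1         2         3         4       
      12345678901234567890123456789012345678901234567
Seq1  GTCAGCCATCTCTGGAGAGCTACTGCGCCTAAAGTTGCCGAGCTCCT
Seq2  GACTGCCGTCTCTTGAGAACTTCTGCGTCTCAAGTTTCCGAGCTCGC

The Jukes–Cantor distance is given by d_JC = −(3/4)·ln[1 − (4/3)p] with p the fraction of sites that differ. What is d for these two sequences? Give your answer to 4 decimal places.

0.2805

The sequences differ at positions 2 (T/A), 4 (A/T), 8 (A/G), 14 (G/T), 19 (G/A), 22 (A/T), 28 (C/T), 31 (A/C), 37 (G/T), 46 (C/G), 47 (T/C).
p = 11/47 = 0.234043.
d = −0.75 · ln(1 − (4/3)·0.234043) = −0.75 · ln(0.687943) = −0.75 · (-0.374049) = 0.2805.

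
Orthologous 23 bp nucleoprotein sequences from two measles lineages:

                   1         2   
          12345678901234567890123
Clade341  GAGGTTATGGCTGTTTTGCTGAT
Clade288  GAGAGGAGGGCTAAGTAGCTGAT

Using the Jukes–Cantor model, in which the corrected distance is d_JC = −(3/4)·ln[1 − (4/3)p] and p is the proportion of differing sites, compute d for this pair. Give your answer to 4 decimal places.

0.4674

Differing sites — 4:G/A; 5:T/G; 6:T/G; 8:T/G; 13:G/A; 14:T/A; 15:T/G; 17:T/A.
p = 8/23 = 0.347826.
d = −0.75 · ln(1 − (4/3)·0.347826) = −0.75 · ln(0.536232) = −0.75 · (-0.623188) = 0.4674.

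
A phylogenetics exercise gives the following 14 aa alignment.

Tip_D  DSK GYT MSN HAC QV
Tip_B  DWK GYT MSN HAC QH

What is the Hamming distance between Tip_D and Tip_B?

2

Mismatches occur at site 2 (S→W), site 14 (V→H).
That gives 2 mismatches out of 14 aligned sites, so the Hamming distance is 2.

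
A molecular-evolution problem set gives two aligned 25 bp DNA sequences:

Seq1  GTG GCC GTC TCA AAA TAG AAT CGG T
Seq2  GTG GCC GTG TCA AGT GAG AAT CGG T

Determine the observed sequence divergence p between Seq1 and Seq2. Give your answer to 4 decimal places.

The sequences differ at positions 9 (C/G), 14 (A/G), 15 (A/T), 16 (T/G).
There are 4 differences over 25 sites, so p = 4/25 = 0.1600.

0.1600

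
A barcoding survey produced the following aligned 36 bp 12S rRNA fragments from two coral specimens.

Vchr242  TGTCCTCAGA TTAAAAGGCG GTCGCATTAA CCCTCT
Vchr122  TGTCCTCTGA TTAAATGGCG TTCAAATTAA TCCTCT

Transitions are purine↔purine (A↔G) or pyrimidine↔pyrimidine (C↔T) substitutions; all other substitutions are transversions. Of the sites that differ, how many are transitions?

2

Differing sites — 8:A/T (Tv); 16:A/T (Tv); 21:G/T (Tv); 24:G/A (Ti); 25:C/A (Tv); 31:C/T (Ti).
Of the 6 differences, 2 transitions and 4 transversions, so the answer is 2.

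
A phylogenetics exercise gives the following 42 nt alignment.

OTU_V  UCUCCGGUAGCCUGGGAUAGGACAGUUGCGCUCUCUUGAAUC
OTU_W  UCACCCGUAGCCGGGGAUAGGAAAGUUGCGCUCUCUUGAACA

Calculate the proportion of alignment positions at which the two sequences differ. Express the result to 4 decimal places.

Mismatches occur at site 3 (U↔A), site 6 (G↔C), site 13 (U↔G), site 23 (C↔A), site 41 (U↔C), site 42 (C↔A).
There are 6 differences over 42 sites, so p = 6/42 = 0.1429.

0.1429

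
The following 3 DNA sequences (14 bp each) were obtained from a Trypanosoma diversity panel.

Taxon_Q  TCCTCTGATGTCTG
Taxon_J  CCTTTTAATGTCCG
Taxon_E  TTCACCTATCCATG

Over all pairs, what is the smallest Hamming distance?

Pairwise Hamming distances:
  Taxon_Q vs Taxon_J: 5
  Taxon_Q vs Taxon_E: 7
  Taxon_J vs Taxon_E: 11
The smallest is 5, between Taxon_Q and Taxon_J.

5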